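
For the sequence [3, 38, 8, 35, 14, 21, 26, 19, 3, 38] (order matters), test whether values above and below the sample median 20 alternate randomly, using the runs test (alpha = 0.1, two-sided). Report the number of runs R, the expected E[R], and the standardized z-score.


Step 1: Compute median = 20; label A = above, B = below.
Labels in order: BABABAABBA  (n_A = 5, n_B = 5)
Step 2: Count runs R = 8.
Step 3: Under H0 (random ordering), E[R] = 2*n_A*n_B/(n_A+n_B) + 1 = 2*5*5/10 + 1 = 6.0000.
        Var[R] = 2*n_A*n_B*(2*n_A*n_B - n_A - n_B) / ((n_A+n_B)^2 * (n_A+n_B-1)) = 2000/900 = 2.2222.
        SD[R] = 1.4907.
Step 4: Continuity-corrected z = (R - 0.5 - E[R]) / SD[R] = (8 - 0.5 - 6.0000) / 1.4907 = 1.0062.
Step 5: Two-sided p-value via normal approximation = 2*(1 - Phi(|z|)) = 0.314305.
Step 6: alpha = 0.1. fail to reject H0.

R = 8, z = 1.0062, p = 0.314305, fail to reject H0.


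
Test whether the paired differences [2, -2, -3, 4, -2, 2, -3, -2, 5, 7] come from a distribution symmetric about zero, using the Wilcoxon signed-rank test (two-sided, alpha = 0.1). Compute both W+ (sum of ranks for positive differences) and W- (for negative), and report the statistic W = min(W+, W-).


Step 1: Drop any zero differences (none here) and take |d_i|.
|d| = [2, 2, 3, 4, 2, 2, 3, 2, 5, 7]
Step 2: Midrank |d_i| (ties get averaged ranks).
ranks: |2|->3, |2|->3, |3|->6.5, |4|->8, |2|->3, |2|->3, |3|->6.5, |2|->3, |5|->9, |7|->10
Step 3: Attach original signs; sum ranks with positive sign and with negative sign.
W+ = 3 + 8 + 3 + 9 + 10 = 33
W- = 3 + 6.5 + 3 + 6.5 + 3 = 22
(Check: W+ + W- = 55 should equal n(n+1)/2 = 55.)
Step 4: Test statistic W = min(W+, W-) = 22.
Step 5: Ties in |d|, so use the tie-corrected normal approximation.
        E[W] = n(n+1)/4 = 10*11/4 = 27.5.
        Tie groups: |d|=2 (t=5), |d|=3 (t=2); sum(t^3 - t) = 126.
        Var[W] = n(n+1)(2n+1)/24 - sum(t^3-t)/48 = 2310/24 - 126/48 = 93.625.
        z = (W - E[W]) / sqrt(Var[W]) = (22 - 27.5) / 9.6760 = -0.5684.
        Two-sided p = 2*Phi(z) = 0.569752.
Step 6: alpha = 0.1. fail to reject H0.

W+ = 33, W- = 22, W = min = 22, p = 0.569752, fail to reject H0.


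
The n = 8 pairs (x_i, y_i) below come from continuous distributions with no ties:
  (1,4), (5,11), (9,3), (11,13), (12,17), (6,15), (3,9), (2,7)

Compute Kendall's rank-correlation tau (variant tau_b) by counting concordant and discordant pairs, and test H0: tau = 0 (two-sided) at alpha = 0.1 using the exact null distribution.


Step 1: Enumerate the 28 unordered pairs (i,j) with i<j and classify each by sign(x_j-x_i) * sign(y_j-y_i).
  (1,2):dx=+4,dy=+7->C; (1,3):dx=+8,dy=-1->D; (1,4):dx=+10,dy=+9->C; (1,5):dx=+11,dy=+13->C
  (1,6):dx=+5,dy=+11->C; (1,7):dx=+2,dy=+5->C; (1,8):dx=+1,dy=+3->C; (2,3):dx=+4,dy=-8->D
  (2,4):dx=+6,dy=+2->C; (2,5):dx=+7,dy=+6->C; (2,6):dx=+1,dy=+4->C; (2,7):dx=-2,dy=-2->C
  (2,8):dx=-3,dy=-4->C; (3,4):dx=+2,dy=+10->C; (3,5):dx=+3,dy=+14->C; (3,6):dx=-3,dy=+12->D
  (3,7):dx=-6,dy=+6->D; (3,8):dx=-7,dy=+4->D; (4,5):dx=+1,dy=+4->C; (4,6):dx=-5,dy=+2->D
  (4,7):dx=-8,dy=-4->C; (4,8):dx=-9,dy=-6->C; (5,6):dx=-6,dy=-2->C; (5,7):dx=-9,dy=-8->C
  (5,8):dx=-10,dy=-10->C; (6,7):dx=-3,dy=-6->C; (6,8):dx=-4,dy=-8->C; (7,8):dx=-1,dy=-2->C
Step 2: C = 22, D = 6, total pairs = 28.
Step 3: tau = (C - D)/(n(n-1)/2) = (22 - 6)/28 = 0.571429.
Step 4: Exact two-sided p-value (enumerate n! = 40320 permutations of y under H0): p = 0.061012.
Step 5: alpha = 0.1. reject H0.

tau_b = 0.5714 (C=22, D=6), p = 0.061012, reject H0.


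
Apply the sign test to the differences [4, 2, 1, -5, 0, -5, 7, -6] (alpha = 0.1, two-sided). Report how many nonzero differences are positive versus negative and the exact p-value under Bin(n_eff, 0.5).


Step 1: Discard zero differences. Original n = 8; n_eff = number of nonzero differences = 7.
Nonzero differences (with sign): +4, +2, +1, -5, -5, +7, -6
Step 2: Count signs: positive = 4, negative = 3.
Step 3: Under H0: P(positive) = 0.5, so the number of positives S ~ Bin(7, 0.5).
Step 4: Two-sided exact p-value = sum of Bin(7,0.5) probabilities at or below the observed probability = 1.000000.
Step 5: alpha = 0.1. fail to reject H0.

n_eff = 7, pos = 4, neg = 3, p = 1.000000, fail to reject H0.


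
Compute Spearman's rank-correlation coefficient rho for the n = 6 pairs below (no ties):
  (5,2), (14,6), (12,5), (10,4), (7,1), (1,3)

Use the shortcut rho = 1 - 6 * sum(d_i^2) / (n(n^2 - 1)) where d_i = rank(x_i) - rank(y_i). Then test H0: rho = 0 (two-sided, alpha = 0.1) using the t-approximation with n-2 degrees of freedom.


Step 1: Rank x and y separately (midranks; no ties here).
rank(x): 5->2, 14->6, 12->5, 10->4, 7->3, 1->1
rank(y): 2->2, 6->6, 5->5, 4->4, 1->1, 3->3
Step 2: d_i = R_x(i) - R_y(i); compute d_i^2.
  (2-2)^2=0, (6-6)^2=0, (5-5)^2=0, (4-4)^2=0, (3-1)^2=4, (1-3)^2=4
sum(d^2) = 8.
Step 3: rho = 1 - 6*8 / (6*(6^2 - 1)) = 1 - 48/210 = 0.771429.
Step 4: Under H0, t = rho * sqrt((n-2)/(1-rho^2)) = 2.4247 ~ t(4).
Step 5: Two-sided p-value from the t-distribution with 4 df = 0.072397.
Step 6: alpha = 0.1. reject H0.

rho = 0.7714, p = 0.072397, reject H0 at alpha = 0.1.


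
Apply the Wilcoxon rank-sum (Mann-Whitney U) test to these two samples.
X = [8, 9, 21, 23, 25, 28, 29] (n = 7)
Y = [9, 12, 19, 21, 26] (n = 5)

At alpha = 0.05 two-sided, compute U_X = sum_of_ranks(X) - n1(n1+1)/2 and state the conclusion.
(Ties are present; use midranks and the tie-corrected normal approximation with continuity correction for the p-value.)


Step 1: Combine and sort all 12 observations; assign midranks.
sorted (value, group): (8,X), (9,X), (9,Y), (12,Y), (19,Y), (21,X), (21,Y), (23,X), (25,X), (26,Y), (28,X), (29,X)
ranks: 8->1, 9->2.5, 9->2.5, 12->4, 19->5, 21->6.5, 21->6.5, 23->8, 25->9, 26->10, 28->11, 29->12
Step 2: Rank sum for X: R1 = 1 + 2.5 + 6.5 + 8 + 9 + 11 + 12 = 50.
Step 3: U_X = R1 - n1(n1+1)/2 = 50 - 7*8/2 = 50 - 28 = 22.
       U_Y = n1*n2 - U_X = 35 - 22 = 13.
Step 4: Ties are present, so use the tie-corrected normal approximation (with continuity correction) for the p-value.
Step 5: p-value = 0.514478; compare to alpha = 0.05. fail to reject H0.

U_X = 22, p = 0.514478, fail to reject H0 at alpha = 0.05.


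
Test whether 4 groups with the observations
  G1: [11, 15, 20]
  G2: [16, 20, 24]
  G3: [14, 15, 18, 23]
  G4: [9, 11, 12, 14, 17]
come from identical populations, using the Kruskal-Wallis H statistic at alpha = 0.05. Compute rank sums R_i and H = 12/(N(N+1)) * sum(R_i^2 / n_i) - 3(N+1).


Step 1: Combine all N = 15 observations and assign midranks.
sorted (value, group, rank): (9,G4,1), (11,G1,2.5), (11,G4,2.5), (12,G4,4), (14,G3,5.5), (14,G4,5.5), (15,G1,7.5), (15,G3,7.5), (16,G2,9), (17,G4,10), (18,G3,11), (20,G1,12.5), (20,G2,12.5), (23,G3,14), (24,G2,15)
Step 2: Sum ranks within each group.
R_1 = 22.5 (n_1 = 3)
R_2 = 36.5 (n_2 = 3)
R_3 = 38 (n_3 = 4)
R_4 = 23 (n_4 = 5)
Step 3: H = 12/(N(N+1)) * sum(R_i^2/n_i) - 3(N+1)
     = 12/(15*16) * (22.5^2/3 + 36.5^2/3 + 38^2/4 + 23^2/5) - 3*16
     = 0.050000 * 1079.63 - 48
     = 5.981667.
Step 4: Ties present; correction factor C = 1 - 24/(15^3 - 15) = 0.992857. Corrected H = 5.981667 / 0.992857 = 6.024700.
Step 5: Under H0, H ~ chi^2(3); p-value = 0.110415.
Step 6: alpha = 0.05. fail to reject H0.

H = 6.0247, df = 3, p = 0.110415, fail to reject H0.


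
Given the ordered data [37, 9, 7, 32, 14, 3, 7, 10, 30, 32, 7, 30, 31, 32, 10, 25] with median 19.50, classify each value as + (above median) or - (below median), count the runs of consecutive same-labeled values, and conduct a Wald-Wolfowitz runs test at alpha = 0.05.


Step 1: Compute median = 19.50; label A = above, B = below.
Labels in order: ABBABBBBAABAAABA  (n_A = 8, n_B = 8)
Step 2: Count runs R = 9.
Step 3: Under H0 (random ordering), E[R] = 2*n_A*n_B/(n_A+n_B) + 1 = 2*8*8/16 + 1 = 9.0000.
        Var[R] = 2*n_A*n_B*(2*n_A*n_B - n_A - n_B) / ((n_A+n_B)^2 * (n_A+n_B-1)) = 14336/3840 = 3.7333.
        SD[R] = 1.9322.
Step 4: R = E[R], so z = 0 with no continuity correction.
Step 5: Two-sided p-value via normal approximation = 2*(1 - Phi(|z|)) = 1.000000.
Step 6: alpha = 0.05. fail to reject H0.

R = 9, z = 0.0000, p = 1.000000, fail to reject H0.


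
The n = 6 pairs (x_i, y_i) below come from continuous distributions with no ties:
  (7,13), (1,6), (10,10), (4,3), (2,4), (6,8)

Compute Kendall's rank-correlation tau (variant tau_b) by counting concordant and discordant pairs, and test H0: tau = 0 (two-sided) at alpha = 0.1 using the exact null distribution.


Step 1: Enumerate the 15 unordered pairs (i,j) with i<j and classify each by sign(x_j-x_i) * sign(y_j-y_i).
  (1,2):dx=-6,dy=-7->C; (1,3):dx=+3,dy=-3->D; (1,4):dx=-3,dy=-10->C; (1,5):dx=-5,dy=-9->C
  (1,6):dx=-1,dy=-5->C; (2,3):dx=+9,dy=+4->C; (2,4):dx=+3,dy=-3->D; (2,5):dx=+1,dy=-2->D
  (2,6):dx=+5,dy=+2->C; (3,4):dx=-6,dy=-7->C; (3,5):dx=-8,dy=-6->C; (3,6):dx=-4,dy=-2->C
  (4,5):dx=-2,dy=+1->D; (4,6):dx=+2,dy=+5->C; (5,6):dx=+4,dy=+4->C
Step 2: C = 11, D = 4, total pairs = 15.
Step 3: tau = (C - D)/(n(n-1)/2) = (11 - 4)/15 = 0.466667.
Step 4: Exact two-sided p-value (enumerate n! = 720 permutations of y under H0): p = 0.272222.
Step 5: alpha = 0.1. fail to reject H0.

tau_b = 0.4667 (C=11, D=4), p = 0.272222, fail to reject H0.


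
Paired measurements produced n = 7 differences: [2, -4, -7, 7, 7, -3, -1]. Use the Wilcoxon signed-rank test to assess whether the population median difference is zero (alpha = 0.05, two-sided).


Step 1: Drop any zero differences (none here) and take |d_i|.
|d| = [2, 4, 7, 7, 7, 3, 1]
Step 2: Midrank |d_i| (ties get averaged ranks).
ranks: |2|->2, |4|->4, |7|->6, |7|->6, |7|->6, |3|->3, |1|->1
Step 3: Attach original signs; sum ranks with positive sign and with negative sign.
W+ = 2 + 6 + 6 = 14
W- = 4 + 6 + 3 + 1 = 14
(Check: W+ + W- = 28 should equal n(n+1)/2 = 28.)
Step 4: Test statistic W = min(W+, W-) = 14.
Step 5: Ties in |d|, so use the tie-corrected normal approximation.
        E[W] = n(n+1)/4 = 7*8/4 = 14.
        Tie groups: |d|=7 (t=3); sum(t^3 - t) = 24.
        Var[W] = n(n+1)(2n+1)/24 - sum(t^3-t)/48 = 840/24 - 24/48 = 34.5.
        z = (W - E[W]) / sqrt(Var[W]) = (14 - 14) / 5.8737 = 0.0000.
        Two-sided p = 2*Phi(z) = 1.000000.
Step 6: alpha = 0.05. fail to reject H0.

W+ = 14, W- = 14, W = min = 14, p = 1.000000, fail to reject H0.


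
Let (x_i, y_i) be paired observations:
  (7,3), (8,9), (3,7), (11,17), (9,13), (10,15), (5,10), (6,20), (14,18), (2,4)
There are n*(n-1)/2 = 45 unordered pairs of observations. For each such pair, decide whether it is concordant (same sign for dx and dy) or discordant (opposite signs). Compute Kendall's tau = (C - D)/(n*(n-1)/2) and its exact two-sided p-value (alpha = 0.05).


Step 1: Enumerate the 45 unordered pairs (i,j) with i<j and classify each by sign(x_j-x_i) * sign(y_j-y_i).
  (1,2):dx=+1,dy=+6->C; (1,3):dx=-4,dy=+4->D; (1,4):dx=+4,dy=+14->C; (1,5):dx=+2,dy=+10->C
  (1,6):dx=+3,dy=+12->C; (1,7):dx=-2,dy=+7->D; (1,8):dx=-1,dy=+17->D; (1,9):dx=+7,dy=+15->C
  (1,10):dx=-5,dy=+1->D; (2,3):dx=-5,dy=-2->C; (2,4):dx=+3,dy=+8->C; (2,5):dx=+1,dy=+4->C
  (2,6):dx=+2,dy=+6->C; (2,7):dx=-3,dy=+1->D; (2,8):dx=-2,dy=+11->D; (2,9):dx=+6,dy=+9->C
  (2,10):dx=-6,dy=-5->C; (3,4):dx=+8,dy=+10->C; (3,5):dx=+6,dy=+6->C; (3,6):dx=+7,dy=+8->C
  (3,7):dx=+2,dy=+3->C; (3,8):dx=+3,dy=+13->C; (3,9):dx=+11,dy=+11->C; (3,10):dx=-1,dy=-3->C
  (4,5):dx=-2,dy=-4->C; (4,6):dx=-1,dy=-2->C; (4,7):dx=-6,dy=-7->C; (4,8):dx=-5,dy=+3->D
  (4,9):dx=+3,dy=+1->C; (4,10):dx=-9,dy=-13->C; (5,6):dx=+1,dy=+2->C; (5,7):dx=-4,dy=-3->C
  (5,8):dx=-3,dy=+7->D; (5,9):dx=+5,dy=+5->C; (5,10):dx=-7,dy=-9->C; (6,7):dx=-5,dy=-5->C
  (6,8):dx=-4,dy=+5->D; (6,9):dx=+4,dy=+3->C; (6,10):dx=-8,dy=-11->C; (7,8):dx=+1,dy=+10->C
  (7,9):dx=+9,dy=+8->C; (7,10):dx=-3,dy=-6->C; (8,9):dx=+8,dy=-2->D; (8,10):dx=-4,dy=-16->C
  (9,10):dx=-12,dy=-14->C
Step 2: C = 35, D = 10, total pairs = 45.
Step 3: tau = (C - D)/(n(n-1)/2) = (35 - 10)/45 = 0.555556.
Step 4: Exact two-sided p-value (enumerate n! = 3628800 permutations of y under H0): p = 0.028609.
Step 5: alpha = 0.05. reject H0.

tau_b = 0.5556 (C=35, D=10), p = 0.028609, reject H0.


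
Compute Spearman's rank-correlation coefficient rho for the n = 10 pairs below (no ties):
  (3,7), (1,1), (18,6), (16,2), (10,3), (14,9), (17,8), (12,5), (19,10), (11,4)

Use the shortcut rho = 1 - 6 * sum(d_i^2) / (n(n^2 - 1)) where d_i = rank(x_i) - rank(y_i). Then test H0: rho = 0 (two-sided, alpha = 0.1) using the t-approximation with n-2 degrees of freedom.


Step 1: Rank x and y separately (midranks; no ties here).
rank(x): 3->2, 1->1, 18->9, 16->7, 10->3, 14->6, 17->8, 12->5, 19->10, 11->4
rank(y): 7->7, 1->1, 6->6, 2->2, 3->3, 9->9, 8->8, 5->5, 10->10, 4->4
Step 2: d_i = R_x(i) - R_y(i); compute d_i^2.
  (2-7)^2=25, (1-1)^2=0, (9-6)^2=9, (7-2)^2=25, (3-3)^2=0, (6-9)^2=9, (8-8)^2=0, (5-5)^2=0, (10-10)^2=0, (4-4)^2=0
sum(d^2) = 68.
Step 3: rho = 1 - 6*68 / (10*(10^2 - 1)) = 1 - 408/990 = 0.587879.
Step 4: Under H0, t = rho * sqrt((n-2)/(1-rho^2)) = 2.0555 ~ t(8).
Step 5: Two-sided p-value from the t-distribution with 8 df = 0.073878.
Step 6: alpha = 0.1. reject H0.

rho = 0.5879, p = 0.073878, reject H0 at alpha = 0.1.


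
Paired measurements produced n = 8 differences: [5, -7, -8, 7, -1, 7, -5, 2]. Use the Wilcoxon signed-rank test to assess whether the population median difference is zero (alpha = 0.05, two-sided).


Step 1: Drop any zero differences (none here) and take |d_i|.
|d| = [5, 7, 8, 7, 1, 7, 5, 2]
Step 2: Midrank |d_i| (ties get averaged ranks).
ranks: |5|->3.5, |7|->6, |8|->8, |7|->6, |1|->1, |7|->6, |5|->3.5, |2|->2
Step 3: Attach original signs; sum ranks with positive sign and with negative sign.
W+ = 3.5 + 6 + 6 + 2 = 17.5
W- = 6 + 8 + 1 + 3.5 = 18.5
(Check: W+ + W- = 36 should equal n(n+1)/2 = 36.)
Step 4: Test statistic W = min(W+, W-) = 17.5.
Step 5: Ties in |d|, so use the tie-corrected normal approximation.
        E[W] = n(n+1)/4 = 8*9/4 = 18.
        Tie groups: |d|=5 (t=2), |d|=7 (t=3); sum(t^3 - t) = 30.
        Var[W] = n(n+1)(2n+1)/24 - sum(t^3-t)/48 = 1224/24 - 30/48 = 50.375.
        z = (W - E[W]) / sqrt(Var[W]) = (17.5 - 18) / 7.0975 = -0.0704.
        Two-sided p = 2*Phi(z) = 0.943838.
Step 6: alpha = 0.05. fail to reject H0.

W+ = 17.5, W- = 18.5, W = min = 17.5, p = 0.943838, fail to reject H0.


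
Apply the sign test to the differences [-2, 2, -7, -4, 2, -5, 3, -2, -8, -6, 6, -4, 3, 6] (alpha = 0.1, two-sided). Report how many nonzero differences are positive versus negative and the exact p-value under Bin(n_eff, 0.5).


Step 1: Discard zero differences. Original n = 14; n_eff = number of nonzero differences = 14.
Nonzero differences (with sign): -2, +2, -7, -4, +2, -5, +3, -2, -8, -6, +6, -4, +3, +6
Step 2: Count signs: positive = 6, negative = 8.
Step 3: Under H0: P(positive) = 0.5, so the number of positives S ~ Bin(14, 0.5).
Step 4: Two-sided exact p-value = sum of Bin(14,0.5) probabilities at or below the observed probability = 0.790527.
Step 5: alpha = 0.1. fail to reject H0.

n_eff = 14, pos = 6, neg = 8, p = 0.790527, fail to reject H0.


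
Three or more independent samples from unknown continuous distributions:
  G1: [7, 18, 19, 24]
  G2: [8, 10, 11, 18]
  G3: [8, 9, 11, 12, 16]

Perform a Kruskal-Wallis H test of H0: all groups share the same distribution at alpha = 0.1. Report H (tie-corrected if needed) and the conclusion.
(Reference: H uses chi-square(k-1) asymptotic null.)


Step 1: Combine all N = 13 observations and assign midranks.
sorted (value, group, rank): (7,G1,1), (8,G2,2.5), (8,G3,2.5), (9,G3,4), (10,G2,5), (11,G2,6.5), (11,G3,6.5), (12,G3,8), (16,G3,9), (18,G1,10.5), (18,G2,10.5), (19,G1,12), (24,G1,13)
Step 2: Sum ranks within each group.
R_1 = 36.5 (n_1 = 4)
R_2 = 24.5 (n_2 = 4)
R_3 = 30 (n_3 = 5)
Step 3: H = 12/(N(N+1)) * sum(R_i^2/n_i) - 3(N+1)
     = 12/(13*14) * (36.5^2/4 + 24.5^2/4 + 30^2/5) - 3*14
     = 0.065934 * 663.125 - 42
     = 1.722527.
Step 4: Ties present; correction factor C = 1 - 18/(13^3 - 13) = 0.991758. Corrected H = 1.722527 / 0.991758 = 1.736842.
Step 5: Under H0, H ~ chi^2(2); p-value = 0.419614.
Step 6: alpha = 0.1. fail to reject H0.

H = 1.7368, df = 2, p = 0.419614, fail to reject H0.


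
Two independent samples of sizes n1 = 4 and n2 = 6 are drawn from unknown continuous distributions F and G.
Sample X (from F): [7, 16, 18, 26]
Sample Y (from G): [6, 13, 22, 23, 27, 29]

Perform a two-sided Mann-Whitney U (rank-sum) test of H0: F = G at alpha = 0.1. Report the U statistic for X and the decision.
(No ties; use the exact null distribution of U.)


Step 1: Combine and sort all 10 observations; assign midranks.
sorted (value, group): (6,Y), (7,X), (13,Y), (16,X), (18,X), (22,Y), (23,Y), (26,X), (27,Y), (29,Y)
ranks: 6->1, 7->2, 13->3, 16->4, 18->5, 22->6, 23->7, 26->8, 27->9, 29->10
Step 2: Rank sum for X: R1 = 2 + 4 + 5 + 8 = 19.
Step 3: U_X = R1 - n1(n1+1)/2 = 19 - 4*5/2 = 19 - 10 = 9.
       U_Y = n1*n2 - U_X = 24 - 9 = 15.
Step 4: No ties, so the exact null distribution of U (based on enumerating the C(10,4) = 210 equally likely rank assignments) gives the two-sided p-value.
Step 5: p-value = 0.609524; compare to alpha = 0.1. fail to reject H0.

U_X = 9, p = 0.609524, fail to reject H0 at alpha = 0.1.


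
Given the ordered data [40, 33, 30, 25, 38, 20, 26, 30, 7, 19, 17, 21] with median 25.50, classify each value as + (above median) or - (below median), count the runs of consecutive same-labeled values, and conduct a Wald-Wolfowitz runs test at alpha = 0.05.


Step 1: Compute median = 25.50; label A = above, B = below.
Labels in order: AAABABAABBBB  (n_A = 6, n_B = 6)
Step 2: Count runs R = 6.
Step 3: Under H0 (random ordering), E[R] = 2*n_A*n_B/(n_A+n_B) + 1 = 2*6*6/12 + 1 = 7.0000.
        Var[R] = 2*n_A*n_B*(2*n_A*n_B - n_A - n_B) / ((n_A+n_B)^2 * (n_A+n_B-1)) = 4320/1584 = 2.7273.
        SD[R] = 1.6514.
Step 4: Continuity-corrected z = (R + 0.5 - E[R]) / SD[R] = (6 + 0.5 - 7.0000) / 1.6514 = -0.3028.
Step 5: Two-sided p-value via normal approximation = 2*(1 - Phi(|z|)) = 0.762069.
Step 6: alpha = 0.05. fail to reject H0.

R = 6, z = -0.3028, p = 0.762069, fail to reject H0.


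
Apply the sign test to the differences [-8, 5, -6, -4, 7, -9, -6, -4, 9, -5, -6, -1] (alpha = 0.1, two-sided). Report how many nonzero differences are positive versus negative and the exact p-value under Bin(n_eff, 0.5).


Step 1: Discard zero differences. Original n = 12; n_eff = number of nonzero differences = 12.
Nonzero differences (with sign): -8, +5, -6, -4, +7, -9, -6, -4, +9, -5, -6, -1
Step 2: Count signs: positive = 3, negative = 9.
Step 3: Under H0: P(positive) = 0.5, so the number of positives S ~ Bin(12, 0.5).
Step 4: Two-sided exact p-value = sum of Bin(12,0.5) probabilities at or below the observed probability = 0.145996.
Step 5: alpha = 0.1. fail to reject H0.

n_eff = 12, pos = 3, neg = 9, p = 0.145996, fail to reject H0.


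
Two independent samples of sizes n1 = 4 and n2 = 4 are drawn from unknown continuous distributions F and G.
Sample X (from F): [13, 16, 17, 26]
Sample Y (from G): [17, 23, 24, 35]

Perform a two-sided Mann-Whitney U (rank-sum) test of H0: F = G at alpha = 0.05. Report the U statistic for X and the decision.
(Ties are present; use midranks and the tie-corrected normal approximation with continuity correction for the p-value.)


Step 1: Combine and sort all 8 observations; assign midranks.
sorted (value, group): (13,X), (16,X), (17,X), (17,Y), (23,Y), (24,Y), (26,X), (35,Y)
ranks: 13->1, 16->2, 17->3.5, 17->3.5, 23->5, 24->6, 26->7, 35->8
Step 2: Rank sum for X: R1 = 1 + 2 + 3.5 + 7 = 13.5.
Step 3: U_X = R1 - n1(n1+1)/2 = 13.5 - 4*5/2 = 13.5 - 10 = 3.5.
       U_Y = n1*n2 - U_X = 16 - 3.5 = 12.5.
Step 4: Ties are present, so use the tie-corrected normal approximation (with continuity correction) for the p-value.
Step 5: p-value = 0.245383; compare to alpha = 0.05. fail to reject H0.

U_X = 3.5, p = 0.245383, fail to reject H0 at alpha = 0.05.


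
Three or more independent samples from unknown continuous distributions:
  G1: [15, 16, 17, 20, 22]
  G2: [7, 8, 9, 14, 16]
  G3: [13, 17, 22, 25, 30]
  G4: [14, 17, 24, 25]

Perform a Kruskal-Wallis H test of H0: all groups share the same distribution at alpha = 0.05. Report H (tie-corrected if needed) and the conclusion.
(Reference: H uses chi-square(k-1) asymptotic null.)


Step 1: Combine all N = 19 observations and assign midranks.
sorted (value, group, rank): (7,G2,1), (8,G2,2), (9,G2,3), (13,G3,4), (14,G2,5.5), (14,G4,5.5), (15,G1,7), (16,G1,8.5), (16,G2,8.5), (17,G1,11), (17,G3,11), (17,G4,11), (20,G1,13), (22,G1,14.5), (22,G3,14.5), (24,G4,16), (25,G3,17.5), (25,G4,17.5), (30,G3,19)
Step 2: Sum ranks within each group.
R_1 = 54 (n_1 = 5)
R_2 = 20 (n_2 = 5)
R_3 = 66 (n_3 = 5)
R_4 = 50 (n_4 = 4)
Step 3: H = 12/(N(N+1)) * sum(R_i^2/n_i) - 3(N+1)
     = 12/(19*20) * (54^2/5 + 20^2/5 + 66^2/5 + 50^2/4) - 3*20
     = 0.031579 * 2159.4 - 60
     = 8.191579.
Step 4: Ties present; correction factor C = 1 - 48/(19^3 - 19) = 0.992982. Corrected H = 8.191579 / 0.992982 = 8.249470.
Step 5: Under H0, H ~ chi^2(3); p-value = 0.041128.
Step 6: alpha = 0.05. reject H0.

H = 8.2495, df = 3, p = 0.041128, reject H0.


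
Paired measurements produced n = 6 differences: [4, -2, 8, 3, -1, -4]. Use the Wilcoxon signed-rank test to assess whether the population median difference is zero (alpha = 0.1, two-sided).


Step 1: Drop any zero differences (none here) and take |d_i|.
|d| = [4, 2, 8, 3, 1, 4]
Step 2: Midrank |d_i| (ties get averaged ranks).
ranks: |4|->4.5, |2|->2, |8|->6, |3|->3, |1|->1, |4|->4.5
Step 3: Attach original signs; sum ranks with positive sign and with negative sign.
W+ = 4.5 + 6 + 3 = 13.5
W- = 2 + 1 + 4.5 = 7.5
(Check: W+ + W- = 21 should equal n(n+1)/2 = 21.)
Step 4: Test statistic W = min(W+, W-) = 7.5.
Step 5: Ties in |d|, so use the tie-corrected normal approximation.
        E[W] = n(n+1)/4 = 6*7/4 = 10.5.
        Tie groups: |d|=4 (t=2); sum(t^3 - t) = 6.
        Var[W] = n(n+1)(2n+1)/24 - sum(t^3-t)/48 = 546/24 - 6/48 = 22.625.
        z = (W - E[W]) / sqrt(Var[W]) = (7.5 - 10.5) / 4.7566 = -0.6307.
        Two-sided p = 2*Phi(z) = 0.528233.
Step 6: alpha = 0.1. fail to reject H0.

W+ = 13.5, W- = 7.5, W = min = 7.5, p = 0.528233, fail to reject H0.


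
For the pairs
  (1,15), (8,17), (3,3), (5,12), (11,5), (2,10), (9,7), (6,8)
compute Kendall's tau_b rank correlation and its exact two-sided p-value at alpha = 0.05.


Step 1: Enumerate the 28 unordered pairs (i,j) with i<j and classify each by sign(x_j-x_i) * sign(y_j-y_i).
  (1,2):dx=+7,dy=+2->C; (1,3):dx=+2,dy=-12->D; (1,4):dx=+4,dy=-3->D; (1,5):dx=+10,dy=-10->D
  (1,6):dx=+1,dy=-5->D; (1,7):dx=+8,dy=-8->D; (1,8):dx=+5,dy=-7->D; (2,3):dx=-5,dy=-14->C
  (2,4):dx=-3,dy=-5->C; (2,5):dx=+3,dy=-12->D; (2,6):dx=-6,dy=-7->C; (2,7):dx=+1,dy=-10->D
  (2,8):dx=-2,dy=-9->C; (3,4):dx=+2,dy=+9->C; (3,5):dx=+8,dy=+2->C; (3,6):dx=-1,dy=+7->D
  (3,7):dx=+6,dy=+4->C; (3,8):dx=+3,dy=+5->C; (4,5):dx=+6,dy=-7->D; (4,6):dx=-3,dy=-2->C
  (4,7):dx=+4,dy=-5->D; (4,8):dx=+1,dy=-4->D; (5,6):dx=-9,dy=+5->D; (5,7):dx=-2,dy=+2->D
  (5,8):dx=-5,dy=+3->D; (6,7):dx=+7,dy=-3->D; (6,8):dx=+4,dy=-2->D; (7,8):dx=-3,dy=+1->D
Step 2: C = 10, D = 18, total pairs = 28.
Step 3: tau = (C - D)/(n(n-1)/2) = (10 - 18)/28 = -0.285714.
Step 4: Exact two-sided p-value (enumerate n! = 40320 permutations of y under H0): p = 0.398760.
Step 5: alpha = 0.05. fail to reject H0.

tau_b = -0.2857 (C=10, D=18), p = 0.398760, fail to reject H0.


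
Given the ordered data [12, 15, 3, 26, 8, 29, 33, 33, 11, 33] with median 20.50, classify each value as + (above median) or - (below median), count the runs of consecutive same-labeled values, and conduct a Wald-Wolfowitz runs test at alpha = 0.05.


Step 1: Compute median = 20.50; label A = above, B = below.
Labels in order: BBBABAAABA  (n_A = 5, n_B = 5)
Step 2: Count runs R = 6.
Step 3: Under H0 (random ordering), E[R] = 2*n_A*n_B/(n_A+n_B) + 1 = 2*5*5/10 + 1 = 6.0000.
        Var[R] = 2*n_A*n_B*(2*n_A*n_B - n_A - n_B) / ((n_A+n_B)^2 * (n_A+n_B-1)) = 2000/900 = 2.2222.
        SD[R] = 1.4907.
Step 4: R = E[R], so z = 0 with no continuity correction.
Step 5: Two-sided p-value via normal approximation = 2*(1 - Phi(|z|)) = 1.000000.
Step 6: alpha = 0.05. fail to reject H0.

R = 6, z = 0.0000, p = 1.000000, fail to reject H0.


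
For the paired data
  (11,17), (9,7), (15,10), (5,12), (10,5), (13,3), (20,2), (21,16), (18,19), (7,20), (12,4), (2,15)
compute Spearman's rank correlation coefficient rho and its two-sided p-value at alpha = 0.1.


Step 1: Rank x and y separately (midranks; no ties here).
rank(x): 11->6, 9->4, 15->9, 5->2, 10->5, 13->8, 20->11, 21->12, 18->10, 7->3, 12->7, 2->1
rank(y): 17->10, 7->5, 10->6, 12->7, 5->4, 3->2, 2->1, 16->9, 19->11, 20->12, 4->3, 15->8
Step 2: d_i = R_x(i) - R_y(i); compute d_i^2.
  (6-10)^2=16, (4-5)^2=1, (9-6)^2=9, (2-7)^2=25, (5-4)^2=1, (8-2)^2=36, (11-1)^2=100, (12-9)^2=9, (10-11)^2=1, (3-12)^2=81, (7-3)^2=16, (1-8)^2=49
sum(d^2) = 344.
Step 3: rho = 1 - 6*344 / (12*(12^2 - 1)) = 1 - 2064/1716 = -0.202797.
Step 4: Under H0, t = rho * sqrt((n-2)/(1-rho^2)) = -0.6549 ~ t(10).
Step 5: Two-sided p-value from the t-distribution with 10 df = 0.527302.
Step 6: alpha = 0.1. fail to reject H0.

rho = -0.2028, p = 0.527302, fail to reject H0 at alpha = 0.1.


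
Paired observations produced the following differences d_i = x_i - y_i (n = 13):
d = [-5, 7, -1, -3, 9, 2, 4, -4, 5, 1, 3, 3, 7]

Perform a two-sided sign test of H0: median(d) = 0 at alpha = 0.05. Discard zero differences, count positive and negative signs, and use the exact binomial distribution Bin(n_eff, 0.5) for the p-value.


Step 1: Discard zero differences. Original n = 13; n_eff = number of nonzero differences = 13.
Nonzero differences (with sign): -5, +7, -1, -3, +9, +2, +4, -4, +5, +1, +3, +3, +7
Step 2: Count signs: positive = 9, negative = 4.
Step 3: Under H0: P(positive) = 0.5, so the number of positives S ~ Bin(13, 0.5).
Step 4: Two-sided exact p-value = sum of Bin(13,0.5) probabilities at or below the observed probability = 0.266846.
Step 5: alpha = 0.05. fail to reject H0.

n_eff = 13, pos = 9, neg = 4, p = 0.266846, fail to reject H0.


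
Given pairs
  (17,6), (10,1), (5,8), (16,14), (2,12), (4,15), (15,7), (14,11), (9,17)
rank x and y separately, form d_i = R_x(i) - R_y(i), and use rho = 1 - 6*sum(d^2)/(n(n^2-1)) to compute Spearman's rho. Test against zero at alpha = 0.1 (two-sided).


Step 1: Rank x and y separately (midranks; no ties here).
rank(x): 17->9, 10->5, 5->3, 16->8, 2->1, 4->2, 15->7, 14->6, 9->4
rank(y): 6->2, 1->1, 8->4, 14->7, 12->6, 15->8, 7->3, 11->5, 17->9
Step 2: d_i = R_x(i) - R_y(i); compute d_i^2.
  (9-2)^2=49, (5-1)^2=16, (3-4)^2=1, (8-7)^2=1, (1-6)^2=25, (2-8)^2=36, (7-3)^2=16, (6-5)^2=1, (4-9)^2=25
sum(d^2) = 170.
Step 3: rho = 1 - 6*170 / (9*(9^2 - 1)) = 1 - 1020/720 = -0.416667.
Step 4: Under H0, t = rho * sqrt((n-2)/(1-rho^2)) = -1.2127 ~ t(7).
Step 5: Two-sided p-value from the t-distribution with 7 df = 0.264586.
Step 6: alpha = 0.1. fail to reject H0.

rho = -0.4167, p = 0.264586, fail to reject H0 at alpha = 0.1.


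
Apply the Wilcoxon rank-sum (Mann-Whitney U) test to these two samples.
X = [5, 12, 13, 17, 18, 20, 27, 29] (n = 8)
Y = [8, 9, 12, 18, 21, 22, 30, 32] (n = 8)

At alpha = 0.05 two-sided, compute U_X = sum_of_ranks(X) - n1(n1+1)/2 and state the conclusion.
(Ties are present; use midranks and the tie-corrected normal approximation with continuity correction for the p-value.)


Step 1: Combine and sort all 16 observations; assign midranks.
sorted (value, group): (5,X), (8,Y), (9,Y), (12,X), (12,Y), (13,X), (17,X), (18,X), (18,Y), (20,X), (21,Y), (22,Y), (27,X), (29,X), (30,Y), (32,Y)
ranks: 5->1, 8->2, 9->3, 12->4.5, 12->4.5, 13->6, 17->7, 18->8.5, 18->8.5, 20->10, 21->11, 22->12, 27->13, 29->14, 30->15, 32->16
Step 2: Rank sum for X: R1 = 1 + 4.5 + 6 + 7 + 8.5 + 10 + 13 + 14 = 64.
Step 3: U_X = R1 - n1(n1+1)/2 = 64 - 8*9/2 = 64 - 36 = 28.
       U_Y = n1*n2 - U_X = 64 - 28 = 36.
Step 4: Ties are present, so use the tie-corrected normal approximation (with continuity correction) for the p-value.
Step 5: p-value = 0.712787; compare to alpha = 0.05. fail to reject H0.

U_X = 28, p = 0.712787, fail to reject H0 at alpha = 0.05.


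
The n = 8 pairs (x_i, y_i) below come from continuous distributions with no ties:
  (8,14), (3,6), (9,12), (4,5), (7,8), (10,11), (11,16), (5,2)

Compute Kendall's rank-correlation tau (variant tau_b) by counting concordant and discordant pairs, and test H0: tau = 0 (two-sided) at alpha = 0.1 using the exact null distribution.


Step 1: Enumerate the 28 unordered pairs (i,j) with i<j and classify each by sign(x_j-x_i) * sign(y_j-y_i).
  (1,2):dx=-5,dy=-8->C; (1,3):dx=+1,dy=-2->D; (1,4):dx=-4,dy=-9->C; (1,5):dx=-1,dy=-6->C
  (1,6):dx=+2,dy=-3->D; (1,7):dx=+3,dy=+2->C; (1,8):dx=-3,dy=-12->C; (2,3):dx=+6,dy=+6->C
  (2,4):dx=+1,dy=-1->D; (2,5):dx=+4,dy=+2->C; (2,6):dx=+7,dy=+5->C; (2,7):dx=+8,dy=+10->C
  (2,8):dx=+2,dy=-4->D; (3,4):dx=-5,dy=-7->C; (3,5):dx=-2,dy=-4->C; (3,6):dx=+1,dy=-1->D
  (3,7):dx=+2,dy=+4->C; (3,8):dx=-4,dy=-10->C; (4,5):dx=+3,dy=+3->C; (4,6):dx=+6,dy=+6->C
  (4,7):dx=+7,dy=+11->C; (4,8):dx=+1,dy=-3->D; (5,6):dx=+3,dy=+3->C; (5,7):dx=+4,dy=+8->C
  (5,8):dx=-2,dy=-6->C; (6,7):dx=+1,dy=+5->C; (6,8):dx=-5,dy=-9->C; (7,8):dx=-6,dy=-14->C
Step 2: C = 22, D = 6, total pairs = 28.
Step 3: tau = (C - D)/(n(n-1)/2) = (22 - 6)/28 = 0.571429.
Step 4: Exact two-sided p-value (enumerate n! = 40320 permutations of y under H0): p = 0.061012.
Step 5: alpha = 0.1. reject H0.

tau_b = 0.5714 (C=22, D=6), p = 0.061012, reject H0.


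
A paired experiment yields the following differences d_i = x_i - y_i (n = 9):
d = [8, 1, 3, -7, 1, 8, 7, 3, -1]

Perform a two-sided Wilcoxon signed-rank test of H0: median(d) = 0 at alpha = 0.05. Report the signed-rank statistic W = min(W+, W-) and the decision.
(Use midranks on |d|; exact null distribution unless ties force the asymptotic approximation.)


Step 1: Drop any zero differences (none here) and take |d_i|.
|d| = [8, 1, 3, 7, 1, 8, 7, 3, 1]
Step 2: Midrank |d_i| (ties get averaged ranks).
ranks: |8|->8.5, |1|->2, |3|->4.5, |7|->6.5, |1|->2, |8|->8.5, |7|->6.5, |3|->4.5, |1|->2
Step 3: Attach original signs; sum ranks with positive sign and with negative sign.
W+ = 8.5 + 2 + 4.5 + 2 + 8.5 + 6.5 + 4.5 = 36.5
W- = 6.5 + 2 = 8.5
(Check: W+ + W- = 45 should equal n(n+1)/2 = 45.)
Step 4: Test statistic W = min(W+, W-) = 8.5.
Step 5: Ties in |d|, so use the tie-corrected normal approximation.
        E[W] = n(n+1)/4 = 9*10/4 = 22.5.
        Tie groups: |d|=1 (t=3), |d|=3 (t=2), |d|=7 (t=2), |d|=8 (t=2); sum(t^3 - t) = 42.
        Var[W] = n(n+1)(2n+1)/24 - sum(t^3-t)/48 = 1710/24 - 42/48 = 70.375.
        z = (W - E[W]) / sqrt(Var[W]) = (8.5 - 22.5) / 8.3890 = -1.6689.
        Two-sided p = 2*Phi(z) = 0.095146.
Step 6: alpha = 0.05. fail to reject H0.

W+ = 36.5, W- = 8.5, W = min = 8.5, p = 0.095146, fail to reject H0.


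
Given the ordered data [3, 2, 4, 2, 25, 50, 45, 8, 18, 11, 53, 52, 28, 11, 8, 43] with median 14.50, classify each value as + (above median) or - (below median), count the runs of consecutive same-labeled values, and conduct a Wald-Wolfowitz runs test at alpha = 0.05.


Step 1: Compute median = 14.50; label A = above, B = below.
Labels in order: BBBBAAABABAAABBA  (n_A = 8, n_B = 8)
Step 2: Count runs R = 8.
Step 3: Under H0 (random ordering), E[R] = 2*n_A*n_B/(n_A+n_B) + 1 = 2*8*8/16 + 1 = 9.0000.
        Var[R] = 2*n_A*n_B*(2*n_A*n_B - n_A - n_B) / ((n_A+n_B)^2 * (n_A+n_B-1)) = 14336/3840 = 3.7333.
        SD[R] = 1.9322.
Step 4: Continuity-corrected z = (R + 0.5 - E[R]) / SD[R] = (8 + 0.5 - 9.0000) / 1.9322 = -0.2588.
Step 5: Two-sided p-value via normal approximation = 2*(1 - Phi(|z|)) = 0.795809.
Step 6: alpha = 0.05. fail to reject H0.

R = 8, z = -0.2588, p = 0.795809, fail to reject H0.


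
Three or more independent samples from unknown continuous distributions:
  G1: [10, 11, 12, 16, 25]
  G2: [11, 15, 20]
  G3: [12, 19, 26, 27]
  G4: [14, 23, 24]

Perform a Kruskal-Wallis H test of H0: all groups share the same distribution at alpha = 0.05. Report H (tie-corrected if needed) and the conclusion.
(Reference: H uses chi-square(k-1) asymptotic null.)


Step 1: Combine all N = 15 observations and assign midranks.
sorted (value, group, rank): (10,G1,1), (11,G1,2.5), (11,G2,2.5), (12,G1,4.5), (12,G3,4.5), (14,G4,6), (15,G2,7), (16,G1,8), (19,G3,9), (20,G2,10), (23,G4,11), (24,G4,12), (25,G1,13), (26,G3,14), (27,G3,15)
Step 2: Sum ranks within each group.
R_1 = 29 (n_1 = 5)
R_2 = 19.5 (n_2 = 3)
R_3 = 42.5 (n_3 = 4)
R_4 = 29 (n_4 = 3)
Step 3: H = 12/(N(N+1)) * sum(R_i^2/n_i) - 3(N+1)
     = 12/(15*16) * (29^2/5 + 19.5^2/3 + 42.5^2/4 + 29^2/3) - 3*16
     = 0.050000 * 1026.85 - 48
     = 3.342292.
Step 4: Ties present; correction factor C = 1 - 12/(15^3 - 15) = 0.996429. Corrected H = 3.342292 / 0.996429 = 3.354271.
Step 5: Under H0, H ~ chi^2(3); p-value = 0.340160.
Step 6: alpha = 0.05. fail to reject H0.

H = 3.3543, df = 3, p = 0.340160, fail to reject H0.


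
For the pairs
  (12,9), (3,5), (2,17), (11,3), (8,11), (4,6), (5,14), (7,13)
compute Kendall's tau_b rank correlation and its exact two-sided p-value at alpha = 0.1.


Step 1: Enumerate the 28 unordered pairs (i,j) with i<j and classify each by sign(x_j-x_i) * sign(y_j-y_i).
  (1,2):dx=-9,dy=-4->C; (1,3):dx=-10,dy=+8->D; (1,4):dx=-1,dy=-6->C; (1,5):dx=-4,dy=+2->D
  (1,6):dx=-8,dy=-3->C; (1,7):dx=-7,dy=+5->D; (1,8):dx=-5,dy=+4->D; (2,3):dx=-1,dy=+12->D
  (2,4):dx=+8,dy=-2->D; (2,5):dx=+5,dy=+6->C; (2,6):dx=+1,dy=+1->C; (2,7):dx=+2,dy=+9->C
  (2,8):dx=+4,dy=+8->C; (3,4):dx=+9,dy=-14->D; (3,5):dx=+6,dy=-6->D; (3,6):dx=+2,dy=-11->D
  (3,7):dx=+3,dy=-3->D; (3,8):dx=+5,dy=-4->D; (4,5):dx=-3,dy=+8->D; (4,6):dx=-7,dy=+3->D
  (4,7):dx=-6,dy=+11->D; (4,8):dx=-4,dy=+10->D; (5,6):dx=-4,dy=-5->C; (5,7):dx=-3,dy=+3->D
  (5,8):dx=-1,dy=+2->D; (6,7):dx=+1,dy=+8->C; (6,8):dx=+3,dy=+7->C; (7,8):dx=+2,dy=-1->D
Step 2: C = 10, D = 18, total pairs = 28.
Step 3: tau = (C - D)/(n(n-1)/2) = (10 - 18)/28 = -0.285714.
Step 4: Exact two-sided p-value (enumerate n! = 40320 permutations of y under H0): p = 0.398760.
Step 5: alpha = 0.1. fail to reject H0.

tau_b = -0.2857 (C=10, D=18), p = 0.398760, fail to reject H0.


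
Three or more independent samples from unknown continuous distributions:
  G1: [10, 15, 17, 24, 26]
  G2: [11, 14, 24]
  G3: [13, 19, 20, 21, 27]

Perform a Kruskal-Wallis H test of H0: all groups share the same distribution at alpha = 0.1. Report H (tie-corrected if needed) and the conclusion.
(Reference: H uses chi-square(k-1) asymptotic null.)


Step 1: Combine all N = 13 observations and assign midranks.
sorted (value, group, rank): (10,G1,1), (11,G2,2), (13,G3,3), (14,G2,4), (15,G1,5), (17,G1,6), (19,G3,7), (20,G3,8), (21,G3,9), (24,G1,10.5), (24,G2,10.5), (26,G1,12), (27,G3,13)
Step 2: Sum ranks within each group.
R_1 = 34.5 (n_1 = 5)
R_2 = 16.5 (n_2 = 3)
R_3 = 40 (n_3 = 5)
Step 3: H = 12/(N(N+1)) * sum(R_i^2/n_i) - 3(N+1)
     = 12/(13*14) * (34.5^2/5 + 16.5^2/3 + 40^2/5) - 3*14
     = 0.065934 * 648.8 - 42
     = 0.778022.
Step 4: Ties present; correction factor C = 1 - 6/(13^3 - 13) = 0.997253. Corrected H = 0.778022 / 0.997253 = 0.780165.
Step 5: Under H0, H ~ chi^2(2); p-value = 0.677001.
Step 6: alpha = 0.1. fail to reject H0.

H = 0.7802, df = 2, p = 0.677001, fail to reject H0.


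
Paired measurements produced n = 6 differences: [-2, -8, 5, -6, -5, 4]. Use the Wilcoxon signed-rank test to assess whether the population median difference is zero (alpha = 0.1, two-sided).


Step 1: Drop any zero differences (none here) and take |d_i|.
|d| = [2, 8, 5, 6, 5, 4]
Step 2: Midrank |d_i| (ties get averaged ranks).
ranks: |2|->1, |8|->6, |5|->3.5, |6|->5, |5|->3.5, |4|->2
Step 3: Attach original signs; sum ranks with positive sign and with negative sign.
W+ = 3.5 + 2 = 5.5
W- = 1 + 6 + 5 + 3.5 = 15.5
(Check: W+ + W- = 21 should equal n(n+1)/2 = 21.)
Step 4: Test statistic W = min(W+, W-) = 5.5.
Step 5: Ties in |d|, so use the tie-corrected normal approximation.
        E[W] = n(n+1)/4 = 6*7/4 = 10.5.
        Tie groups: |d|=5 (t=2); sum(t^3 - t) = 6.
        Var[W] = n(n+1)(2n+1)/24 - sum(t^3-t)/48 = 546/24 - 6/48 = 22.625.
        z = (W - E[W]) / sqrt(Var[W]) = (5.5 - 10.5) / 4.7566 = -1.0512.
        Two-sided p = 2*Phi(z) = 0.293177.
Step 6: alpha = 0.1. fail to reject H0.

W+ = 5.5, W- = 15.5, W = min = 5.5, p = 0.293177, fail to reject H0.


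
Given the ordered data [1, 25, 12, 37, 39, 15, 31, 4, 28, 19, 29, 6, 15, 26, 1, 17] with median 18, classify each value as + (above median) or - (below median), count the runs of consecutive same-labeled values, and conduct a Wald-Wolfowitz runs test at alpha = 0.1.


Step 1: Compute median = 18; label A = above, B = below.
Labels in order: BABAABABAAABBABB  (n_A = 8, n_B = 8)
Step 2: Count runs R = 11.
Step 3: Under H0 (random ordering), E[R] = 2*n_A*n_B/(n_A+n_B) + 1 = 2*8*8/16 + 1 = 9.0000.
        Var[R] = 2*n_A*n_B*(2*n_A*n_B - n_A - n_B) / ((n_A+n_B)^2 * (n_A+n_B-1)) = 14336/3840 = 3.7333.
        SD[R] = 1.9322.
Step 4: Continuity-corrected z = (R - 0.5 - E[R]) / SD[R] = (11 - 0.5 - 9.0000) / 1.9322 = 0.7763.
Step 5: Two-sided p-value via normal approximation = 2*(1 - Phi(|z|)) = 0.437558.
Step 6: alpha = 0.1. fail to reject H0.

R = 11, z = 0.7763, p = 0.437558, fail to reject H0.


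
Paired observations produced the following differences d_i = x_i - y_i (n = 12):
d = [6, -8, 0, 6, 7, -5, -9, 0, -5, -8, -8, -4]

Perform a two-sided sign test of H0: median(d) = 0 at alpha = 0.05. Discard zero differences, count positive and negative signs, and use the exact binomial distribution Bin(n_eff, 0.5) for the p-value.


Step 1: Discard zero differences. Original n = 12; n_eff = number of nonzero differences = 10.
Nonzero differences (with sign): +6, -8, +6, +7, -5, -9, -5, -8, -8, -4
Step 2: Count signs: positive = 3, negative = 7.
Step 3: Under H0: P(positive) = 0.5, so the number of positives S ~ Bin(10, 0.5).
Step 4: Two-sided exact p-value = sum of Bin(10,0.5) probabilities at or below the observed probability = 0.343750.
Step 5: alpha = 0.05. fail to reject H0.

n_eff = 10, pos = 3, neg = 7, p = 0.343750, fail to reject H0.


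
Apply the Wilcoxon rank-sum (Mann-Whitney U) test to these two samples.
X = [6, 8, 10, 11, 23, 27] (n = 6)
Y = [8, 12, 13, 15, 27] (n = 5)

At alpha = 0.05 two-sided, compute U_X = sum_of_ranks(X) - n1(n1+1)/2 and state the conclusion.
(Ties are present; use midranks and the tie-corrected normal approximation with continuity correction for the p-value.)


Step 1: Combine and sort all 11 observations; assign midranks.
sorted (value, group): (6,X), (8,X), (8,Y), (10,X), (11,X), (12,Y), (13,Y), (15,Y), (23,X), (27,X), (27,Y)
ranks: 6->1, 8->2.5, 8->2.5, 10->4, 11->5, 12->6, 13->7, 15->8, 23->9, 27->10.5, 27->10.5
Step 2: Rank sum for X: R1 = 1 + 2.5 + 4 + 5 + 9 + 10.5 = 32.
Step 3: U_X = R1 - n1(n1+1)/2 = 32 - 6*7/2 = 32 - 21 = 11.
       U_Y = n1*n2 - U_X = 30 - 11 = 19.
Step 4: Ties are present, so use the tie-corrected normal approximation (with continuity correction) for the p-value.
Step 5: p-value = 0.520916; compare to alpha = 0.05. fail to reject H0.

U_X = 11, p = 0.520916, fail to reject H0 at alpha = 0.05.


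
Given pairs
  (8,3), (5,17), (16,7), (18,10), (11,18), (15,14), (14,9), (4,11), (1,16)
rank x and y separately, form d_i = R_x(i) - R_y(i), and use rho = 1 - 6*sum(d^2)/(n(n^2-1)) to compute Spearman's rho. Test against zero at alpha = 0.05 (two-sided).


Step 1: Rank x and y separately (midranks; no ties here).
rank(x): 8->4, 5->3, 16->8, 18->9, 11->5, 15->7, 14->6, 4->2, 1->1
rank(y): 3->1, 17->8, 7->2, 10->4, 18->9, 14->6, 9->3, 11->5, 16->7
Step 2: d_i = R_x(i) - R_y(i); compute d_i^2.
  (4-1)^2=9, (3-8)^2=25, (8-2)^2=36, (9-4)^2=25, (5-9)^2=16, (7-6)^2=1, (6-3)^2=9, (2-5)^2=9, (1-7)^2=36
sum(d^2) = 166.
Step 3: rho = 1 - 6*166 / (9*(9^2 - 1)) = 1 - 996/720 = -0.383333.
Step 4: Under H0, t = rho * sqrt((n-2)/(1-rho^2)) = -1.0981 ~ t(7).
Step 5: Two-sided p-value from the t-distribution with 7 df = 0.308495.
Step 6: alpha = 0.05. fail to reject H0.

rho = -0.3833, p = 0.308495, fail to reject H0 at alpha = 0.05.


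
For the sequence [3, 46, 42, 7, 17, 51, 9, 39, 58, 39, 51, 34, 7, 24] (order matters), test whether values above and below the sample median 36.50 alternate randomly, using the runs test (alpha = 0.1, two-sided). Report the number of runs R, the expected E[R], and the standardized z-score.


Step 1: Compute median = 36.50; label A = above, B = below.
Labels in order: BAABBABAAAABBB  (n_A = 7, n_B = 7)
Step 2: Count runs R = 7.
Step 3: Under H0 (random ordering), E[R] = 2*n_A*n_B/(n_A+n_B) + 1 = 2*7*7/14 + 1 = 8.0000.
        Var[R] = 2*n_A*n_B*(2*n_A*n_B - n_A - n_B) / ((n_A+n_B)^2 * (n_A+n_B-1)) = 8232/2548 = 3.2308.
        SD[R] = 1.7974.
Step 4: Continuity-corrected z = (R + 0.5 - E[R]) / SD[R] = (7 + 0.5 - 8.0000) / 1.7974 = -0.2782.
Step 5: Two-sided p-value via normal approximation = 2*(1 - Phi(|z|)) = 0.780879.
Step 6: alpha = 0.1. fail to reject H0.

R = 7, z = -0.2782, p = 0.780879, fail to reject H0.
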